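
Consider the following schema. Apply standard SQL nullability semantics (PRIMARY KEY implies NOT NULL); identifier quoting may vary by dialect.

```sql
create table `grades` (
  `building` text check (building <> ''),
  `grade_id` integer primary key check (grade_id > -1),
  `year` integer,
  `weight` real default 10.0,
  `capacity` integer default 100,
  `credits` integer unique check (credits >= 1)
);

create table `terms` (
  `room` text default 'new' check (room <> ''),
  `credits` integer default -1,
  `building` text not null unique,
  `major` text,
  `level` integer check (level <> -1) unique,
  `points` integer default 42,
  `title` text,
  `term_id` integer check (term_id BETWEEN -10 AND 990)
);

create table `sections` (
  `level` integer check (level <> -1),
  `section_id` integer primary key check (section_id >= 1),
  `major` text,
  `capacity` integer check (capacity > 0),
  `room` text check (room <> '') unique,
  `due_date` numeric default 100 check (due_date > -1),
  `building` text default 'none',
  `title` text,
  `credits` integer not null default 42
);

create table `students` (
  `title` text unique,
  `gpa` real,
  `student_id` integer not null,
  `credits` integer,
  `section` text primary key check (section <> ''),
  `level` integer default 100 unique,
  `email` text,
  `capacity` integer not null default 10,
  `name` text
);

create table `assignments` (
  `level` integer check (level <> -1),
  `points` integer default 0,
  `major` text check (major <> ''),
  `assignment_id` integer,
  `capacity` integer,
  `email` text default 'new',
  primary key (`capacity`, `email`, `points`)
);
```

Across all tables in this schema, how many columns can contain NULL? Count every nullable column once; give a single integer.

28

grades: 5 nullable (building, year, weight, capacity, credits — PK (grade_id) and explicit NOT NULL columns excluded).
terms: 7 nullable (room, credits, major, level, points, title, term_id — PK none and explicit NOT NULL columns excluded).
sections: 7 nullable (level, major, capacity, room, due_date, building, title — PK (section_id) and explicit NOT NULL columns excluded).
students: 6 nullable (title, gpa, credits, level, email, name — PK (section) and explicit NOT NULL columns excluded).
assignments: 3 nullable (level, major, assignment_id — PK (capacity, email, points) and explicit NOT NULL columns excluded).
Total: 5 + 7 + 7 + 6 + 3 = 28.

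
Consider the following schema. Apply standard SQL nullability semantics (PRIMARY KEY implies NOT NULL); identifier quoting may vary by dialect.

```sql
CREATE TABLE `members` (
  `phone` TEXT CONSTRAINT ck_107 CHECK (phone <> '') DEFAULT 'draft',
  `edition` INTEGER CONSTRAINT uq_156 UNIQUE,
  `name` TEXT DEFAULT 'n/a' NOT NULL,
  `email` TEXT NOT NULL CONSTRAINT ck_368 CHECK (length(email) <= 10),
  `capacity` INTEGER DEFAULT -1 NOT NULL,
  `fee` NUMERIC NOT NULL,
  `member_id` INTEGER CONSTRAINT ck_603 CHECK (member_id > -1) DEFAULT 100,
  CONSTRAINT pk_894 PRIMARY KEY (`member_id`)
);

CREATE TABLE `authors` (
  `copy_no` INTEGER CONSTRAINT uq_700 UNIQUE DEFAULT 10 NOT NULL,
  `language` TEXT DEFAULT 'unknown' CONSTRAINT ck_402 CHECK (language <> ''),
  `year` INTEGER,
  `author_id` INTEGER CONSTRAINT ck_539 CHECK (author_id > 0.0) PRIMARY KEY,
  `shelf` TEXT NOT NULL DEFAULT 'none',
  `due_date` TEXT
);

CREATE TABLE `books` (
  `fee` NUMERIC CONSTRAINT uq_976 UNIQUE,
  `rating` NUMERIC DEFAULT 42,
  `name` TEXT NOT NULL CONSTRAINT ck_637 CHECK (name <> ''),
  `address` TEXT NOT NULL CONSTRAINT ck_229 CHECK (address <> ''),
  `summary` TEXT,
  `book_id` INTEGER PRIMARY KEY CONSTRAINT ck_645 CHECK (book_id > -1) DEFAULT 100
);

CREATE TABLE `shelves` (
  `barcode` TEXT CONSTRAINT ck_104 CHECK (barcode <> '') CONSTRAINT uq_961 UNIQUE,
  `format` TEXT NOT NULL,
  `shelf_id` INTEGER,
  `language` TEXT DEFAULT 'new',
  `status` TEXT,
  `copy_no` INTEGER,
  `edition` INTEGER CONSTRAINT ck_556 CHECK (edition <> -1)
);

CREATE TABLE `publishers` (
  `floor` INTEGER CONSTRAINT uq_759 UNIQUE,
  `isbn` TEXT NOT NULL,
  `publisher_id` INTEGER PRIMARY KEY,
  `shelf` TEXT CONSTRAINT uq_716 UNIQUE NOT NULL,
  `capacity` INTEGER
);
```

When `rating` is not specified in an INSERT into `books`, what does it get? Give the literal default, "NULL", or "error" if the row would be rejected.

rating has an explicit DEFAULT 42.
When the column is omitted from an INSERT, that default is used.

42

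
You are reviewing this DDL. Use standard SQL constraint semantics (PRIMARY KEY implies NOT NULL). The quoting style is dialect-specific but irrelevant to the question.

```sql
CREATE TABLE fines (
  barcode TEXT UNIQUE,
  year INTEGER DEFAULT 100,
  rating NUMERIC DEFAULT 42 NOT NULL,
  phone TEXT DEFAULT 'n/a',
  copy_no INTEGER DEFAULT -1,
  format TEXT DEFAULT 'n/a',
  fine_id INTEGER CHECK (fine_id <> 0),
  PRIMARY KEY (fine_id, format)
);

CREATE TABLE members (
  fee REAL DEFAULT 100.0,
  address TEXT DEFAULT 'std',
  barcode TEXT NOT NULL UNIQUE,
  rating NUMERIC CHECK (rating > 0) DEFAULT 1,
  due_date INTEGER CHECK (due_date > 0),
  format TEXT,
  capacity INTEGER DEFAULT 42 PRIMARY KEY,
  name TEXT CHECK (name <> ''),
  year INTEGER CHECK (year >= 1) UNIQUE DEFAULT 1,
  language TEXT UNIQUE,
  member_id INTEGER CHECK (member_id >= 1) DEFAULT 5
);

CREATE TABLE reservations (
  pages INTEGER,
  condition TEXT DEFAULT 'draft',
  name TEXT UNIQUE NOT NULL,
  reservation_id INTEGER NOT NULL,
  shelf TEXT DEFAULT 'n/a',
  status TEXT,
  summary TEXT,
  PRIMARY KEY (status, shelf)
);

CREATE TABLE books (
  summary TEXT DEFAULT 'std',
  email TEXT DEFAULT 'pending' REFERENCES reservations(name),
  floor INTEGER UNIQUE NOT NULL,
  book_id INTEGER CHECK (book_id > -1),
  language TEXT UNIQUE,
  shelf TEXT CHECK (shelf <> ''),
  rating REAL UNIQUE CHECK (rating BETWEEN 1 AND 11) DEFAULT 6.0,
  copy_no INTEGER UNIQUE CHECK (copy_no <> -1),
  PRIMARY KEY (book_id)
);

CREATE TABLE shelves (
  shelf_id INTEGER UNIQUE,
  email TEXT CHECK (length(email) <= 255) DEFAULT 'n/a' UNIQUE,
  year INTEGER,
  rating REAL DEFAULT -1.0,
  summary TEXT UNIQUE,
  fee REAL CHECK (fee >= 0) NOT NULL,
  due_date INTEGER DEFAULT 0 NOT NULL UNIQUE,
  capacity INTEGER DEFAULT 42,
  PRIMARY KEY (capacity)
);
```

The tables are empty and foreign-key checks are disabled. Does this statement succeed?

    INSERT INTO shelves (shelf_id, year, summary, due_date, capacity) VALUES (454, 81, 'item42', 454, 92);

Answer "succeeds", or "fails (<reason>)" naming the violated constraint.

fee is omitted from the column list and has no DEFAULT, so it would receive NULL.
But fee is declared NOT NULL.

fails (NOT NULL on fee)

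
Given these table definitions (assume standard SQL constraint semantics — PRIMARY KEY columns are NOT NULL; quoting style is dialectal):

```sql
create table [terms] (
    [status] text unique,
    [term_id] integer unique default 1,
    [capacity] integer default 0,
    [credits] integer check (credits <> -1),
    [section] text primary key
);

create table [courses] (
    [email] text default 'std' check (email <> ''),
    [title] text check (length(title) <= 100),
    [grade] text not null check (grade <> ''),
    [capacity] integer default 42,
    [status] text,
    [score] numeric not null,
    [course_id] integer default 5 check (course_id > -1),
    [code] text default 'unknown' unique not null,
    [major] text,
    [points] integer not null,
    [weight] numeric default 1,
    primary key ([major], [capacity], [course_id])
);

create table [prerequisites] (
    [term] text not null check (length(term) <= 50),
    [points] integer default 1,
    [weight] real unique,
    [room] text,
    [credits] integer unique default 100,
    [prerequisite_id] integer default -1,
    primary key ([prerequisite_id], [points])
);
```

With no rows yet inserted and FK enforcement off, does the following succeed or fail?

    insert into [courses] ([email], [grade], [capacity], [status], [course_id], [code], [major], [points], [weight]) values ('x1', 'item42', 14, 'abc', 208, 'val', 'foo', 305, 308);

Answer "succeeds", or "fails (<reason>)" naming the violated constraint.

score is omitted from the column list and has no DEFAULT, so it would receive NULL.
But score is declared NOT NULL.

fails (NOT NULL on score)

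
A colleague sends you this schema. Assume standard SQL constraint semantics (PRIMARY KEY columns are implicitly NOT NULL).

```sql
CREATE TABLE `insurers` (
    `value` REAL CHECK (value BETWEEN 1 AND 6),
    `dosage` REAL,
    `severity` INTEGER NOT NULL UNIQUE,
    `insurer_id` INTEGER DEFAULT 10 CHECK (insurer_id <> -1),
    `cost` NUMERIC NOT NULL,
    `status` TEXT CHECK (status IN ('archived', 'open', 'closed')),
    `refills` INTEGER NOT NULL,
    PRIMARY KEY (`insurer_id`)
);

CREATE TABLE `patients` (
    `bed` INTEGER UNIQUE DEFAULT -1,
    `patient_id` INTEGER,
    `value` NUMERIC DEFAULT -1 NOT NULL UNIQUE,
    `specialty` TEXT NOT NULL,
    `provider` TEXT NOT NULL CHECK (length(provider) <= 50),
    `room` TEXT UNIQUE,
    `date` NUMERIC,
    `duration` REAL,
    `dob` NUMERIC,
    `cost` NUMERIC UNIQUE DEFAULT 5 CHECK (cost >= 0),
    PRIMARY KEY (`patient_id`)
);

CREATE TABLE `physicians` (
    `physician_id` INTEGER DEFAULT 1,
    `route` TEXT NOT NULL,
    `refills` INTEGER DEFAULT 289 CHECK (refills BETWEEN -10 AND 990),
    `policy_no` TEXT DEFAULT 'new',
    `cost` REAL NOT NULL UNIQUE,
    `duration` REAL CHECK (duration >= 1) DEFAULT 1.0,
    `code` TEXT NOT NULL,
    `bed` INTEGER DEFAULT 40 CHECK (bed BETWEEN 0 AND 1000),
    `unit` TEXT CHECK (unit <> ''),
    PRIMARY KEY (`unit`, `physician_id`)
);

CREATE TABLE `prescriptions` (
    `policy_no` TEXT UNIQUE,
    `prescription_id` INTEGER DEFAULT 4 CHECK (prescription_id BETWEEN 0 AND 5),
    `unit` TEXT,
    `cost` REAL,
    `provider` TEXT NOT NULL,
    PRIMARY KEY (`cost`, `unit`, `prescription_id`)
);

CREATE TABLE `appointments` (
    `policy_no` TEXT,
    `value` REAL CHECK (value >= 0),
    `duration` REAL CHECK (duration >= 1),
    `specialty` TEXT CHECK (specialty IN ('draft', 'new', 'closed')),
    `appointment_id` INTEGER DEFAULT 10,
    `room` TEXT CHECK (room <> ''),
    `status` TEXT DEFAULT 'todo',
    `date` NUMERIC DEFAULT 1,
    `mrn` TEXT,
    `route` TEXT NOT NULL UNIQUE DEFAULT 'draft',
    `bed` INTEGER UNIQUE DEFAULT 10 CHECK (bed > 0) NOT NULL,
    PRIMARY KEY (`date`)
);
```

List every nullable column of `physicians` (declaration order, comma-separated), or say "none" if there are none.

refills, policy_no, duration, bed

- physician_id: part of the PRIMARY KEY, which implies NOT NULL → not nullable.
- route: declared NOT NULL → not nullable.
- refills: CHECK does not forbid NULL (a CHECK constraint passes when its expression is NULL) → nullable.
- policy_no: DEFAULT only fills an omitted column; an explicit NULL is still allowed → nullable.
- cost: declared NOT NULL → not nullable.
- duration: CHECK does not forbid NULL (a CHECK constraint passes when its expression is NULL) → nullable.
- code: declared NOT NULL → not nullable.
- bed: CHECK does not forbid NULL (a CHECK constraint passes when its expression is NULL) → nullable.
- unit: part of the PRIMARY KEY, which implies NOT NULL → not nullable.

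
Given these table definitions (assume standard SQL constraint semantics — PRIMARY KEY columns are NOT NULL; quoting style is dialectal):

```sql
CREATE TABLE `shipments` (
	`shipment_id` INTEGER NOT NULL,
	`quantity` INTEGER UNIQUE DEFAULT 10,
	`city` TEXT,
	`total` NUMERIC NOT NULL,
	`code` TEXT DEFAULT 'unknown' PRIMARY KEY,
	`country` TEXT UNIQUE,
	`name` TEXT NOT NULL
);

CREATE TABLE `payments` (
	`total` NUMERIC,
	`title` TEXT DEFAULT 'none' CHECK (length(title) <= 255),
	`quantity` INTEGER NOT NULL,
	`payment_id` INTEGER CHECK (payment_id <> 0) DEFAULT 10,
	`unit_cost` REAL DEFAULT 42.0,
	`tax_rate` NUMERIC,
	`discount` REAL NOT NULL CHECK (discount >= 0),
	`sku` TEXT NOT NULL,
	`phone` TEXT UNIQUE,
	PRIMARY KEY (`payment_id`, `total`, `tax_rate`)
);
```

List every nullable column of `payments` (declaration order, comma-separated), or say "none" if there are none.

title, unit_cost, phone

- total: part of the PRIMARY KEY, which implies NOT NULL → not nullable.
- title: CHECK does not forbid NULL (a CHECK constraint passes when its expression is NULL) → nullable.
- quantity: declared NOT NULL → not nullable.
- payment_id: part of the PRIMARY KEY, which implies NOT NULL → not nullable.
- unit_cost: DEFAULT only fills an omitted column; an explicit NULL is still allowed → nullable.
- tax_rate: part of the PRIMARY KEY, which implies NOT NULL → not nullable.
- discount: declared NOT NULL → not nullable.
- sku: declared NOT NULL → not nullable.
- phone: UNIQUE does not imply NOT NULL → nullable.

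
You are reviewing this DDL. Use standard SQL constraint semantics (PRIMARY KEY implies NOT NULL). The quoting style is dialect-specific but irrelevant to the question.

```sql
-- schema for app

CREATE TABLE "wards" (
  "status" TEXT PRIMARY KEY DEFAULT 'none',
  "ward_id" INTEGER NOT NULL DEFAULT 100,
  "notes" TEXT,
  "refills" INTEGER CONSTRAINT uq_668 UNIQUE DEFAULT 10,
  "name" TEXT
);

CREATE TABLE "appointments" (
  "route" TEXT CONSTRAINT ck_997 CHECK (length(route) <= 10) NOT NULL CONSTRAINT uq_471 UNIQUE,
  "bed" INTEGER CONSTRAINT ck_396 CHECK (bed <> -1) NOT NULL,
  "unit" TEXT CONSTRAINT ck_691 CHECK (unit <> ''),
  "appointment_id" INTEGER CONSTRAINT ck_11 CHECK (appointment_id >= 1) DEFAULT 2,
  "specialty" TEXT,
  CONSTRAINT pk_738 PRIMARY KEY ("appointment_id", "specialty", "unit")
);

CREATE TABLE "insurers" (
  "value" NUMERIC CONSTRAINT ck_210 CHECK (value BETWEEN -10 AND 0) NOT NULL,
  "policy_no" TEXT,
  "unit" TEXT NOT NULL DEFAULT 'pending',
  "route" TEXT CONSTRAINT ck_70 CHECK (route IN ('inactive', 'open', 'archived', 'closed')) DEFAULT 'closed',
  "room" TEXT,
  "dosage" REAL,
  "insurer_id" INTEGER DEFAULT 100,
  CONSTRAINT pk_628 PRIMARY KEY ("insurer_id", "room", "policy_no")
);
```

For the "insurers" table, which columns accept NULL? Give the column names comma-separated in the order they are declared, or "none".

route, dosage

- value: declared NOT NULL → not nullable.
- policy_no: part of the PRIMARY KEY, which implies NOT NULL → not nullable.
- unit: declared NOT NULL → not nullable.
- route: CHECK does not forbid NULL (a CHECK constraint passes when its expression is NULL) → nullable.
- room: part of the PRIMARY KEY, which implies NOT NULL → not nullable.
- dosage: no NOT NULL constraint applies → nullable.
- insurer_id: part of the PRIMARY KEY, which implies NOT NULL → not nullable.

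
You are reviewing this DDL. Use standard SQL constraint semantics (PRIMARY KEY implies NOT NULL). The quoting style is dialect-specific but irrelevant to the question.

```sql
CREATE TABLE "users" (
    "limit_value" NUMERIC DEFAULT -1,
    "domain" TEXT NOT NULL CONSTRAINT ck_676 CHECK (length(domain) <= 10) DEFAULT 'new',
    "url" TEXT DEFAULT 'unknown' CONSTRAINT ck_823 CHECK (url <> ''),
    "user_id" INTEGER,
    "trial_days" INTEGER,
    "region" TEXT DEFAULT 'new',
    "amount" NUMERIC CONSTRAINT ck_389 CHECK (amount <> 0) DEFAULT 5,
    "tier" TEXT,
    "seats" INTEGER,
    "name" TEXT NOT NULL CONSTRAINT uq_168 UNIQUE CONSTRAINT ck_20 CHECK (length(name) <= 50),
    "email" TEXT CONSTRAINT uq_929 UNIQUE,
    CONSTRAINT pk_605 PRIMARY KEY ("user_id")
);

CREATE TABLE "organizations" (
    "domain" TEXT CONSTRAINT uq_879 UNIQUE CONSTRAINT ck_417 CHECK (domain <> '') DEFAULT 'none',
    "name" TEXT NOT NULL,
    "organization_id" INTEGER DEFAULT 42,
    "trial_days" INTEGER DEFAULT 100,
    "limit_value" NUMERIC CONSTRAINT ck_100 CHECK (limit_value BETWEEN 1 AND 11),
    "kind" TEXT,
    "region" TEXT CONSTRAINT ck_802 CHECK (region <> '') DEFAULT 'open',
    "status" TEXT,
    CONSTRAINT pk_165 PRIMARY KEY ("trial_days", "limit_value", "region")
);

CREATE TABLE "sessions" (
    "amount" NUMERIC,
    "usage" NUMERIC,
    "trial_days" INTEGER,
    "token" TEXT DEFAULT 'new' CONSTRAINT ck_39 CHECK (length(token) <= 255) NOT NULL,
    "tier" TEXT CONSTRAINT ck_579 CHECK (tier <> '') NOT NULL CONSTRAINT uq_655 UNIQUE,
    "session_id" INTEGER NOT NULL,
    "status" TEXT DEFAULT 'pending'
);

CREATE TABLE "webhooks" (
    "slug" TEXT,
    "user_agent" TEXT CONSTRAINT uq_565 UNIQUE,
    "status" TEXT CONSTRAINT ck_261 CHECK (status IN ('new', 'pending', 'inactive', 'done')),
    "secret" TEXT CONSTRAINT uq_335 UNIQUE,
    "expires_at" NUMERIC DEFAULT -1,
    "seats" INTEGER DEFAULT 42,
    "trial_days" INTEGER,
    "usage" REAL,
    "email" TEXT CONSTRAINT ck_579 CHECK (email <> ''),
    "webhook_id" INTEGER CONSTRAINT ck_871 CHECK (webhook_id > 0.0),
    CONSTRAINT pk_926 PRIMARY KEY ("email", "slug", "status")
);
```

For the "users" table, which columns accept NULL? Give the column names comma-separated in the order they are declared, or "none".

- limit_value: DEFAULT only fills an omitted column; an explicit NULL is still allowed → nullable.
- domain: declared NOT NULL → not nullable.
- url: CHECK does not forbid NULL (a CHECK constraint passes when its expression is NULL) → nullable.
- user_id: part of the PRIMARY KEY, which implies NOT NULL → not nullable.
- trial_days: no NOT NULL constraint applies → nullable.
- region: DEFAULT only fills an omitted column; an explicit NULL is still allowed → nullable.
- amount: CHECK does not forbid NULL (a CHECK constraint passes when its expression is NULL) → nullable.
- tier: no NOT NULL constraint applies → nullable.
- seats: no NOT NULL constraint applies → nullable.
- name: declared NOT NULL → not nullable.
- email: UNIQUE does not imply NOT NULL → nullable.

limit_value, url, trial_days, region, amount, tier, seats, email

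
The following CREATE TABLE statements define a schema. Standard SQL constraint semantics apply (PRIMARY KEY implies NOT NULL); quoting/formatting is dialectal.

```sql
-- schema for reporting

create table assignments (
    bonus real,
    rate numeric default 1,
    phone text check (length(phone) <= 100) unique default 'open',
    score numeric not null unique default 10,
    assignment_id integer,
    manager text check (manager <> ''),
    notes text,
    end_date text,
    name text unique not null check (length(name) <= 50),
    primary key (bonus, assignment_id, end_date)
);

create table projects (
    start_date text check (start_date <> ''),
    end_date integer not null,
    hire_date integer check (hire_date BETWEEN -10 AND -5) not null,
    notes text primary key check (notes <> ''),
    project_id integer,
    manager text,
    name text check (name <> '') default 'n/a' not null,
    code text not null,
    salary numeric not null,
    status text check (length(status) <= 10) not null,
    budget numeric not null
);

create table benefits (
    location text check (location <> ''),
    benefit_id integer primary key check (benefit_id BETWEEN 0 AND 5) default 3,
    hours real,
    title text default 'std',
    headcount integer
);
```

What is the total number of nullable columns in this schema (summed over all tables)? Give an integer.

11

assignments: 4 nullable (rate, phone, manager, notes — PK (bonus, assignment_id, end_date) and explicit NOT NULL columns excluded).
projects: 3 nullable (start_date, project_id, manager — PK (notes) and explicit NOT NULL columns excluded).
benefits: 4 nullable (location, hours, title, headcount — PK (benefit_id) and explicit NOT NULL columns excluded).
Total: 4 + 3 + 4 = 11.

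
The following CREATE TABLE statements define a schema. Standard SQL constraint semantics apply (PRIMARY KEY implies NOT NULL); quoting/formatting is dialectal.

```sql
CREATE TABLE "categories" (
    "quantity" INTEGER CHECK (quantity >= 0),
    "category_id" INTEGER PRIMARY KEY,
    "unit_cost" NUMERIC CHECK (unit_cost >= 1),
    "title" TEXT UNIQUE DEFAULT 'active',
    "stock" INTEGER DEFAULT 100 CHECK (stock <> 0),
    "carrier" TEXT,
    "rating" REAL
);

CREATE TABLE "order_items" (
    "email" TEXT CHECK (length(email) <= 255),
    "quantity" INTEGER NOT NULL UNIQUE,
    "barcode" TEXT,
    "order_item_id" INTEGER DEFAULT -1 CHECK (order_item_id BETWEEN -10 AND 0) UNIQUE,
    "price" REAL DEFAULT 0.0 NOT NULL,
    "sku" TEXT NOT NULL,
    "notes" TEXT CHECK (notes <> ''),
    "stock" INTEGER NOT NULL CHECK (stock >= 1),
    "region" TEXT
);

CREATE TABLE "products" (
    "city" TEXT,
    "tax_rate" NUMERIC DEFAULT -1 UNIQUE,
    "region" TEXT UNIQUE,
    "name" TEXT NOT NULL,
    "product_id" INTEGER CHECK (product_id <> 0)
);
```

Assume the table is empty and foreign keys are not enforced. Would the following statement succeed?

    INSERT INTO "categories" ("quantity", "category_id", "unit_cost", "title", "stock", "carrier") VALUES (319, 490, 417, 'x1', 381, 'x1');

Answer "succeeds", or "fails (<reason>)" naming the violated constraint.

succeeds

NOT NULL columns: category_id is supplied.
CHECK constraints: 319 satisfies (quantity >= 0); 417 satisfies (unit_cost >= 1); 381 satisfies (stock <> 0).
No constraint is violated.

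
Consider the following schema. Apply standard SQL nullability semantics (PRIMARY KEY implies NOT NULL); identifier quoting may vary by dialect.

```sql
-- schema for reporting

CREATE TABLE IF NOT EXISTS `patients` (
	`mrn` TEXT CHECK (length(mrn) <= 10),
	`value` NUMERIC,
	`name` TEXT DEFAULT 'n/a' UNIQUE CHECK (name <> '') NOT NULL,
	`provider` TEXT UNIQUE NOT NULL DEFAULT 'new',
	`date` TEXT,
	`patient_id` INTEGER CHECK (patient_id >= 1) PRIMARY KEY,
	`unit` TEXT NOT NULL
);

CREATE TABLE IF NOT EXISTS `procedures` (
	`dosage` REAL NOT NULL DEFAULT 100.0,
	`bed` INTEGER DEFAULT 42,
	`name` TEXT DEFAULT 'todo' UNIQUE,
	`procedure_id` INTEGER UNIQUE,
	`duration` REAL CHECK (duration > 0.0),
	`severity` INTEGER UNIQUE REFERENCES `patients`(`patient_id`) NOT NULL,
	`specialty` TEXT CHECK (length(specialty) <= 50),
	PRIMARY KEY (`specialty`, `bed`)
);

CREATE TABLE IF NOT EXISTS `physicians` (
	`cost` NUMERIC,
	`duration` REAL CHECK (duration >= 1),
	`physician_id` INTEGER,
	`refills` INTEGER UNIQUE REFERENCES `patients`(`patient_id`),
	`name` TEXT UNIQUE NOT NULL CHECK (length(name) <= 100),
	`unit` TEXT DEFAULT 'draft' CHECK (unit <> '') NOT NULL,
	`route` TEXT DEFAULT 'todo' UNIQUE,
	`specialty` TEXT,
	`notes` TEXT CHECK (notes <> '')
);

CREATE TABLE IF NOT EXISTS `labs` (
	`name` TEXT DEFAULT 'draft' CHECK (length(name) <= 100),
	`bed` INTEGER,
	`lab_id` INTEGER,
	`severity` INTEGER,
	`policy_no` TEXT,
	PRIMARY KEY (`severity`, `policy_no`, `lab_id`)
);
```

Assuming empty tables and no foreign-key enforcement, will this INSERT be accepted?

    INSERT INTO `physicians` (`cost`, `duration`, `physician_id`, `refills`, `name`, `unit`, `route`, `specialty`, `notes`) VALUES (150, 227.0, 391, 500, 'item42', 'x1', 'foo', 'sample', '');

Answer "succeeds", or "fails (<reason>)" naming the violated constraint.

The value '' for notes violates CHECK (notes <> '').

fails (CHECK on notes)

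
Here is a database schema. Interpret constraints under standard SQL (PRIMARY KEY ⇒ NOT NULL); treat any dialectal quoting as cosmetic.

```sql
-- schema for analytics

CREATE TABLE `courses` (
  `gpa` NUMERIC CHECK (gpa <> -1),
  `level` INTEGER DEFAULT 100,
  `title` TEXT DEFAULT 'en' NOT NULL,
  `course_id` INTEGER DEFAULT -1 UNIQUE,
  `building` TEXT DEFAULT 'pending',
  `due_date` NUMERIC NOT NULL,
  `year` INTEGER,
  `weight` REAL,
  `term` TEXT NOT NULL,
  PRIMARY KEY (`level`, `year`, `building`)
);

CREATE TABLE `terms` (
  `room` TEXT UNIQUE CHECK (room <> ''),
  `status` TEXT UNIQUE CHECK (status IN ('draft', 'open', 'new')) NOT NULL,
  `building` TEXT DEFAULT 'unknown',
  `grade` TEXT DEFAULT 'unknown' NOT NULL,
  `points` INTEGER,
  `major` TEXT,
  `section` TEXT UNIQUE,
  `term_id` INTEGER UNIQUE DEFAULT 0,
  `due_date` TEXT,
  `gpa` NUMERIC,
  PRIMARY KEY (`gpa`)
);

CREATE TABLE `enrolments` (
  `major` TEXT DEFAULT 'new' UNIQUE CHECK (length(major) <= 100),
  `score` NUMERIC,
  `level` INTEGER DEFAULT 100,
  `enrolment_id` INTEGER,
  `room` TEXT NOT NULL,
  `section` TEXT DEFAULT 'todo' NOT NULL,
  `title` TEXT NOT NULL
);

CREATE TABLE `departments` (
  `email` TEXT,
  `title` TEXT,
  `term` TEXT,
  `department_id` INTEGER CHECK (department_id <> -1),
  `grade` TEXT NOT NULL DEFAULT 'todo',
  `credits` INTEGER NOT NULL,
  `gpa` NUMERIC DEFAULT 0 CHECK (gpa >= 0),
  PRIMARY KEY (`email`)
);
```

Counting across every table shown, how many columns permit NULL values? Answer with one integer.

courses: 3 nullable (gpa, course_id, weight — PK (level, year, building) and explicit NOT NULL columns excluded).
terms: 7 nullable (room, building, points, major, section, term_id, due_date — PK (gpa) and explicit NOT NULL columns excluded).
enrolments: 4 nullable (major, score, level, enrolment_id — PK none and explicit NOT NULL columns excluded).
departments: 4 nullable (title, term, department_id, gpa — PK (email) and explicit NOT NULL columns excluded).
Total: 3 + 7 + 4 + 4 = 18.

18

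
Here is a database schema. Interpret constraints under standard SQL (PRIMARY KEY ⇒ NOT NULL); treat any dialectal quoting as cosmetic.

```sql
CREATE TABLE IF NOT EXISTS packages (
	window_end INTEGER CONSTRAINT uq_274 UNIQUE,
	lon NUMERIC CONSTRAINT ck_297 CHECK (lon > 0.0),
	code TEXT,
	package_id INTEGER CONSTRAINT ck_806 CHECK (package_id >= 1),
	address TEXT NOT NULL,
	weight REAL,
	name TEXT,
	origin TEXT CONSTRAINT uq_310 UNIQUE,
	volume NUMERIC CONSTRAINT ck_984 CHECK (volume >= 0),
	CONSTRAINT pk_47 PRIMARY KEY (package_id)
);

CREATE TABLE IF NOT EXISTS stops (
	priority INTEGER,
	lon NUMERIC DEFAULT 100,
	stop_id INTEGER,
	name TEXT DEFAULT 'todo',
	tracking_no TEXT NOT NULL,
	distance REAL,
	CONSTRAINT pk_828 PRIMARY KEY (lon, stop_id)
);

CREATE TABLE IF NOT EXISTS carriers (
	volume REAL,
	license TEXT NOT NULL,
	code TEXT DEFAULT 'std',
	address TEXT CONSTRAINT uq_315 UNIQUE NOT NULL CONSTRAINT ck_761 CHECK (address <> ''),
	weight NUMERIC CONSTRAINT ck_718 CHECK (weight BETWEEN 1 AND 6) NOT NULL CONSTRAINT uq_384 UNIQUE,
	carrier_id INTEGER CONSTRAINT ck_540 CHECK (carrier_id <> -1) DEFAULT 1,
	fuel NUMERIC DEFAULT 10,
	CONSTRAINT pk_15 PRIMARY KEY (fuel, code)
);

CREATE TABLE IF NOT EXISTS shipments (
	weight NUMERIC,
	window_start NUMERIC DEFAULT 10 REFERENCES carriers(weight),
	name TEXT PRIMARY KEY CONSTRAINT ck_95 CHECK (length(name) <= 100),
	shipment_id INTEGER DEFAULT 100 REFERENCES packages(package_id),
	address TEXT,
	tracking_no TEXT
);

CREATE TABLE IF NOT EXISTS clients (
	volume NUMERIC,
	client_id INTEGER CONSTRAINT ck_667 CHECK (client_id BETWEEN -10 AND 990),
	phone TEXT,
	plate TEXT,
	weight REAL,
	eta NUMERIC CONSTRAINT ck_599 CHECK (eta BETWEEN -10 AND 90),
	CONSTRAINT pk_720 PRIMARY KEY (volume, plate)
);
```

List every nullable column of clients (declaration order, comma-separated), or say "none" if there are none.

client_id, phone, weight, eta

- volume: part of the PRIMARY KEY, which implies NOT NULL → not nullable.
- client_id: CHECK does not forbid NULL (a CHECK constraint passes when its expression is NULL) → nullable.
- phone: no NOT NULL constraint applies → nullable.
- plate: part of the PRIMARY KEY, which implies NOT NULL → not nullable.
- weight: no NOT NULL constraint applies → nullable.
- eta: CHECK does not forbid NULL (a CHECK constraint passes when its expression is NULL) → nullable.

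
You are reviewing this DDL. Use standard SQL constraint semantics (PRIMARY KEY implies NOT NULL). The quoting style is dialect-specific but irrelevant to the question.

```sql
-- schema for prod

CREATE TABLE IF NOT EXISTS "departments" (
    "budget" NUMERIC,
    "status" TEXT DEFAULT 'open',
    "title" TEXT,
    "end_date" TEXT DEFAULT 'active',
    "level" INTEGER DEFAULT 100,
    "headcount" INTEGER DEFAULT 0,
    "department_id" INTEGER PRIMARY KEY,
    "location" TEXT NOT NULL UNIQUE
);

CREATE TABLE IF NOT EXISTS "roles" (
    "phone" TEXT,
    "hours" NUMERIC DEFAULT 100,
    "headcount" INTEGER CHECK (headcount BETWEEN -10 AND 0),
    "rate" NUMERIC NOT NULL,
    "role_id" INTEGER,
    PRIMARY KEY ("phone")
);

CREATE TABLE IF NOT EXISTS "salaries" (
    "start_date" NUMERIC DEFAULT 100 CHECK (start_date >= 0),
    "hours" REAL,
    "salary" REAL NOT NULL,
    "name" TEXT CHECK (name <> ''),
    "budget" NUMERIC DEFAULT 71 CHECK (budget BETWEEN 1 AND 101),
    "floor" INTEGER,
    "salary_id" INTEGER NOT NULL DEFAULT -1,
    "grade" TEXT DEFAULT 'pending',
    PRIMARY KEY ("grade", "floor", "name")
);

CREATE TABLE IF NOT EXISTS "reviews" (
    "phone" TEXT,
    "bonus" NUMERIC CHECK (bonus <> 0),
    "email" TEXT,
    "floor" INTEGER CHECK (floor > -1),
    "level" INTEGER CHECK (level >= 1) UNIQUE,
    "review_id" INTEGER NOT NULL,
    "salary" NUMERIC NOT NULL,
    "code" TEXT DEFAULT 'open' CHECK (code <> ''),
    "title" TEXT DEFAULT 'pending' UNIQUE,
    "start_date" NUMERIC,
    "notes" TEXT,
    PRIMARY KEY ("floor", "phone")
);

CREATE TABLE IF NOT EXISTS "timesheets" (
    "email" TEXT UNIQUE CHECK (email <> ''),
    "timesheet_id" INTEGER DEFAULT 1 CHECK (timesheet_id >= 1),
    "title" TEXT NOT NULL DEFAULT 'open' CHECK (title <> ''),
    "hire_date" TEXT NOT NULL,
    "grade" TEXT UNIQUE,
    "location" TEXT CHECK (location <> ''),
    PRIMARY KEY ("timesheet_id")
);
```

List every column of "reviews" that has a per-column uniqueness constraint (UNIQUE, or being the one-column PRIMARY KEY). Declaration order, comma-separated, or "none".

level, title

- phone: part of a composite PRIMARY KEY — only the tuple is unique, not this column on its own.
- bonus: no UNIQUE or single-column PK constraint.
- email: no UNIQUE or single-column PK constraint.
- floor: part of a composite PRIMARY KEY — only the tuple is unique, not this column on its own.
- level: declared UNIQUE → unique.
- review_id: no UNIQUE or single-column PK constraint.
- salary: no UNIQUE or single-column PK constraint.
- code: no UNIQUE or single-column PK constraint.
- title: declared UNIQUE → unique.
- start_date: no UNIQUE or single-column PK constraint.
- notes: no UNIQUE or single-column PK constraint.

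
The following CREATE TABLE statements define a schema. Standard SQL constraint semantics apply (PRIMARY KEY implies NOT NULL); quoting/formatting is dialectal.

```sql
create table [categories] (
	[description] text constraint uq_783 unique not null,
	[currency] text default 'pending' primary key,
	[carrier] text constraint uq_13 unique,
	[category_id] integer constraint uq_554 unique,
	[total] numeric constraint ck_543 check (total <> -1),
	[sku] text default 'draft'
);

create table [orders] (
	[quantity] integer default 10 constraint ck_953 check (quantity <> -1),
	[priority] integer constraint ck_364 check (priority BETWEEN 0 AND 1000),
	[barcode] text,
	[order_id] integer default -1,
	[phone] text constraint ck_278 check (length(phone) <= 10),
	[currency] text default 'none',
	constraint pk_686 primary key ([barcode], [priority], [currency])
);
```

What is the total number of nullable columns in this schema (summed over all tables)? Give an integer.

categories: 4 nullable (carrier, category_id, total, sku — PK (currency) and explicit NOT NULL columns excluded).
orders: 3 nullable (quantity, order_id, phone — PK (barcode, priority, currency) and explicit NOT NULL columns excluded).
Total: 4 + 3 = 7.

7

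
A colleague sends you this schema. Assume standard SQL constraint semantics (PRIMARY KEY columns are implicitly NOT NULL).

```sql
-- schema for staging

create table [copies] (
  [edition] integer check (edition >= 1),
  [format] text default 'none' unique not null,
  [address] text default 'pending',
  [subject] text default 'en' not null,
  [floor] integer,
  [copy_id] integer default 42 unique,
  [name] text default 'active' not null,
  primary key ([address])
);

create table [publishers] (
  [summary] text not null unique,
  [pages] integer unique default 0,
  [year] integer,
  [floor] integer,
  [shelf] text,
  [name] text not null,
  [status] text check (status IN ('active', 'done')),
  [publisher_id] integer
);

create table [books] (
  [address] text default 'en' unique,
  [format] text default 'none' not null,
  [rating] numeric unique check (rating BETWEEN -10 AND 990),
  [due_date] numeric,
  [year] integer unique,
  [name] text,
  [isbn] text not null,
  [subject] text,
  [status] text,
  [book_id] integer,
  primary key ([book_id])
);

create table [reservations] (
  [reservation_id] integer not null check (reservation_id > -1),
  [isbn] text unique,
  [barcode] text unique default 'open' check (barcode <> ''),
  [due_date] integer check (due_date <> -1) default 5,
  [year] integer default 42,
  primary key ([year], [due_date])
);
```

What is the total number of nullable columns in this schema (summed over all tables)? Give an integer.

18

copies: 3 nullable (edition, floor, copy_id — PK (address) and explicit NOT NULL columns excluded).
publishers: 6 nullable (pages, year, floor, shelf, status, publisher_id — PK none and explicit NOT NULL columns excluded).
books: 7 nullable (address, rating, due_date, year, name, subject, status — PK (book_id) and explicit NOT NULL columns excluded).
reservations: 2 nullable (isbn, barcode — PK (year, due_date) and explicit NOT NULL columns excluded).
Total: 3 + 6 + 7 + 2 = 18.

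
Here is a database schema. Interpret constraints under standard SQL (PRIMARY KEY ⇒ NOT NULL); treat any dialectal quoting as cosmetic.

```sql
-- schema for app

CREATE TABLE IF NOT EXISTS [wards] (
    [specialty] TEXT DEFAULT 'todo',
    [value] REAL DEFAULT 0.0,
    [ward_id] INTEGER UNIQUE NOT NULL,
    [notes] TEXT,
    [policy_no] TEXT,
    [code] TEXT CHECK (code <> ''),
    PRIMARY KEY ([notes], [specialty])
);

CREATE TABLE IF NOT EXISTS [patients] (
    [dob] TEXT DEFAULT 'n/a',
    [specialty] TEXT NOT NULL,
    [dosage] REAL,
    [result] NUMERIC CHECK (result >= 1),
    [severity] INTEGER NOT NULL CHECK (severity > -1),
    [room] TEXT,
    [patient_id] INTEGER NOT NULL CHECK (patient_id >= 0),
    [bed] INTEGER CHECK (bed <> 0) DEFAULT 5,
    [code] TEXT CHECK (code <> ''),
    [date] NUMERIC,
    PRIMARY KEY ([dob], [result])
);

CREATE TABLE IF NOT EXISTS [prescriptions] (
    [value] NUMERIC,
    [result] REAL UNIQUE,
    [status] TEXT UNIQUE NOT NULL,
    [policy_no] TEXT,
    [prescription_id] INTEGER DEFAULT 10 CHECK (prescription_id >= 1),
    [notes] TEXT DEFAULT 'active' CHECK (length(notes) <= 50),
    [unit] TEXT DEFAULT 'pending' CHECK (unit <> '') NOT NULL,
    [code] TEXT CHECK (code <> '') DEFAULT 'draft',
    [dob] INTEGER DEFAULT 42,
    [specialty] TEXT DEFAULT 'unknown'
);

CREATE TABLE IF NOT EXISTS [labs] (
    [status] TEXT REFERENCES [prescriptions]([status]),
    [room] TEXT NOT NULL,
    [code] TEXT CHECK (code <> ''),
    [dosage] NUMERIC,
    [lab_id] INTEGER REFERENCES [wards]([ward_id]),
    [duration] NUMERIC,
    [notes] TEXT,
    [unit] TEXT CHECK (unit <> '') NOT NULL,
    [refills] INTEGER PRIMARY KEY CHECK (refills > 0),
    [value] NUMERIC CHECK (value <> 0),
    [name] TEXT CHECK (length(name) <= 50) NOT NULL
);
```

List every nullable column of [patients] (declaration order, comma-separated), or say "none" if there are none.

dosage, room, bed, code, date

- dob: part of the PRIMARY KEY, which implies NOT NULL → not nullable.
- specialty: declared NOT NULL → not nullable.
- dosage: no NOT NULL constraint applies → nullable.
- result: part of the PRIMARY KEY, which implies NOT NULL → not nullable.
- severity: declared NOT NULL → not nullable.
- room: no NOT NULL constraint applies → nullable.
- patient_id: declared NOT NULL → not nullable.
- bed: CHECK does not forbid NULL (a CHECK constraint passes when its expression is NULL) → nullable.
- code: CHECK does not forbid NULL (a CHECK constraint passes when its expression is NULL) → nullable.
- date: no NOT NULL constraint applies → nullable.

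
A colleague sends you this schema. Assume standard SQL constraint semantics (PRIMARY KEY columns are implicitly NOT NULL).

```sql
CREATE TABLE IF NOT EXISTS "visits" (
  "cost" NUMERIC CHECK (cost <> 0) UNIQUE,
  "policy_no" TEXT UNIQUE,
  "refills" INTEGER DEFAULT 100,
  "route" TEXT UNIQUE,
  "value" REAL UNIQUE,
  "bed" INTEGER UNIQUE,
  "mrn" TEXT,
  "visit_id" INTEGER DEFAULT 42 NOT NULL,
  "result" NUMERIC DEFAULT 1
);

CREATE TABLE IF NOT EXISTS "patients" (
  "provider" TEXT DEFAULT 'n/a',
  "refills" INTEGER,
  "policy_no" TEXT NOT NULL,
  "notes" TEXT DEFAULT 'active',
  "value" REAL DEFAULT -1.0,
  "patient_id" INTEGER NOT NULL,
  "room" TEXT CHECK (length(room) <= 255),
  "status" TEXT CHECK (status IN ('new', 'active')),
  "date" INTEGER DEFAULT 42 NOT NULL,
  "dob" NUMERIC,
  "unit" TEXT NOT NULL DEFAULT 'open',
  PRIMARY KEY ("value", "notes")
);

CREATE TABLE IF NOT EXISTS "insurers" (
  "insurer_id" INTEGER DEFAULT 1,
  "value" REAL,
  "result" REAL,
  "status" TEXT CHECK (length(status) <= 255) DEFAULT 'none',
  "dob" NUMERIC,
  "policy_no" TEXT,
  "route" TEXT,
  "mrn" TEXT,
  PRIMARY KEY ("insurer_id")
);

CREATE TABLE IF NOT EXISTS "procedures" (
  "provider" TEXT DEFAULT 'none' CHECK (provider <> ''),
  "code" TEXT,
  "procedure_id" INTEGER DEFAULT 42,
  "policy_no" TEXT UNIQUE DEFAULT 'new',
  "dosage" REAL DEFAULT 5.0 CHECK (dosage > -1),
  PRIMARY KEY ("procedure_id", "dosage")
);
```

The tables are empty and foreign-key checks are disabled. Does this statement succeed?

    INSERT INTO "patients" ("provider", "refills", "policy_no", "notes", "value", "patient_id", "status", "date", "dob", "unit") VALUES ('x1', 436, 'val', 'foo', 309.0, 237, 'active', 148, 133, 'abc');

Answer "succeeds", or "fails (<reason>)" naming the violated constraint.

succeeds

NOT NULL columns: date is supplied; notes is supplied; patient_id is supplied; policy_no is supplied; unit is supplied; value is supplied.
CHECK constraints: 'active' satisfies (status IN ('new', 'active')).
No constraint is violated.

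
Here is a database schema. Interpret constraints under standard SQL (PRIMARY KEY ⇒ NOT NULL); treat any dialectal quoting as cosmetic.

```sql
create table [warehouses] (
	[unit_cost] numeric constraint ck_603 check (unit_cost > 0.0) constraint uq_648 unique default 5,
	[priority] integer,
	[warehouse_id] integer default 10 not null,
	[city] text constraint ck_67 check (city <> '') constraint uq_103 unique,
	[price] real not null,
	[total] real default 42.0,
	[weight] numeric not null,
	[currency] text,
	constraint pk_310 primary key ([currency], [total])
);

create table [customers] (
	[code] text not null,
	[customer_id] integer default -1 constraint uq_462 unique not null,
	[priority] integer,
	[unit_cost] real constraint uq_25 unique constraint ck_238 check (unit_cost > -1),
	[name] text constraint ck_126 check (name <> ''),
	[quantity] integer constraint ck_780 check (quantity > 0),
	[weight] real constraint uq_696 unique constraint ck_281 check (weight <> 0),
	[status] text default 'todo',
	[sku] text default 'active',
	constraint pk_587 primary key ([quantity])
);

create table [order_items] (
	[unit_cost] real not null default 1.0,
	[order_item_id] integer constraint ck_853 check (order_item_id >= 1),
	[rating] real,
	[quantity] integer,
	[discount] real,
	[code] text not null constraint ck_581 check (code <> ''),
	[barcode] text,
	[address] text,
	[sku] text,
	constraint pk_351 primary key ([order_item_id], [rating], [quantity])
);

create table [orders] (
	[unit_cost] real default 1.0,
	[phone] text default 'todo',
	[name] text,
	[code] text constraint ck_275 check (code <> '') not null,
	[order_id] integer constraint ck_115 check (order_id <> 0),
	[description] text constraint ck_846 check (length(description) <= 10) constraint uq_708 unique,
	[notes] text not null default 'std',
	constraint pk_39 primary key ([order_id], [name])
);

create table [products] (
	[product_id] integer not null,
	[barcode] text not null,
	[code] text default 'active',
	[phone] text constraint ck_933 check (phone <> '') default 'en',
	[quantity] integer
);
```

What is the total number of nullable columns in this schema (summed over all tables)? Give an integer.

warehouses: 3 nullable (unit_cost, priority, city — PK (currency, total) and explicit NOT NULL columns excluded).
customers: 6 nullable (priority, unit_cost, name, weight, status, sku — PK (quantity) and explicit NOT NULL columns excluded).
order_items: 4 nullable (discount, barcode, address, sku — PK (order_item_id, rating, quantity) and explicit NOT NULL columns excluded).
orders: 3 nullable (unit_cost, phone, description — PK (order_id, name) and explicit NOT NULL columns excluded).
products: 3 nullable (code, phone, quantity — PK none and explicit NOT NULL columns excluded).
Total: 3 + 6 + 4 + 3 + 3 = 19.

19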